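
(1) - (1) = 0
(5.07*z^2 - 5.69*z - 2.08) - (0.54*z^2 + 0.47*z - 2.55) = 4.53*z^2 - 6.16*z + 0.47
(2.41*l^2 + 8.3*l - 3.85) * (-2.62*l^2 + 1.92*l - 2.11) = -6.3142*l^4 - 17.1188*l^3 + 20.9379*l^2 - 24.905*l + 8.1235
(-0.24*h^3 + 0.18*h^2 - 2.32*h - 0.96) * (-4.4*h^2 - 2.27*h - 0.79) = 1.056*h^5 - 0.2472*h^4 + 9.989*h^3 + 9.3482*h^2 + 4.012*h + 0.7584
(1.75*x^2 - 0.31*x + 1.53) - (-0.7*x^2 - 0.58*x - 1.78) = 2.45*x^2 + 0.27*x + 3.31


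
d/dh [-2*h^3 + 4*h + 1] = 4 - 6*h^2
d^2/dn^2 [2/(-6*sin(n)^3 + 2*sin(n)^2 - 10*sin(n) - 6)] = (81*sin(n)^6 - 33*sin(n)^5 - 74*sin(n)^4 - 48*sin(n)^3 - 59*sin(n)^2 + 69*sin(n) - 56)/(3*sin(n)^3 - sin(n)^2 + 5*sin(n) + 3)^3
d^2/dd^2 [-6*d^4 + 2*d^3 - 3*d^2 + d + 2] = -72*d^2 + 12*d - 6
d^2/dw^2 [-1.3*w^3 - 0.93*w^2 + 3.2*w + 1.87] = -7.8*w - 1.86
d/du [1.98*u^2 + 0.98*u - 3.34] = 3.96*u + 0.98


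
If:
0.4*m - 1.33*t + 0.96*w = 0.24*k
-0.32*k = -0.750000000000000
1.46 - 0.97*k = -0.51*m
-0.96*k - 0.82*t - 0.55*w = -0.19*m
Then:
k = 2.34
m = 1.59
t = -1.20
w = -1.75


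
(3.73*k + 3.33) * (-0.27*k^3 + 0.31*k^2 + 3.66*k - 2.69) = -1.0071*k^4 + 0.2572*k^3 + 14.6841*k^2 + 2.1541*k - 8.9577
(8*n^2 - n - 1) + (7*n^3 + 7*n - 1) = 7*n^3 + 8*n^2 + 6*n - 2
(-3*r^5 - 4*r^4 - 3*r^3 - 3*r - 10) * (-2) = 6*r^5 + 8*r^4 + 6*r^3 + 6*r + 20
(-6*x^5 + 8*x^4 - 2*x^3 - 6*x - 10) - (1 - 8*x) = -6*x^5 + 8*x^4 - 2*x^3 + 2*x - 11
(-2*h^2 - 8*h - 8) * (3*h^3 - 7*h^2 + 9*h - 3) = -6*h^5 - 10*h^4 + 14*h^3 - 10*h^2 - 48*h + 24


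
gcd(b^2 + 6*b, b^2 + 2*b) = b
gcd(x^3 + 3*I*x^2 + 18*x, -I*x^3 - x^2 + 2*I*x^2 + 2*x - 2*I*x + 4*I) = 1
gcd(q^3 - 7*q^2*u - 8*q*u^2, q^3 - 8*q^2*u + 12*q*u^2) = q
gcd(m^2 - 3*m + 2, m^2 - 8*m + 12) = m - 2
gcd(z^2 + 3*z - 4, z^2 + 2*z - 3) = z - 1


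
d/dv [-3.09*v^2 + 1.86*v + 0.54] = 1.86 - 6.18*v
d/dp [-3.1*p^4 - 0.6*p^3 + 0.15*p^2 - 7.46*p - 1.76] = -12.4*p^3 - 1.8*p^2 + 0.3*p - 7.46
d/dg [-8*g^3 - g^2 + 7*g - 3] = -24*g^2 - 2*g + 7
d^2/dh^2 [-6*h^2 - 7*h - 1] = -12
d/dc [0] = 0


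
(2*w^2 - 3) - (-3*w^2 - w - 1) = 5*w^2 + w - 2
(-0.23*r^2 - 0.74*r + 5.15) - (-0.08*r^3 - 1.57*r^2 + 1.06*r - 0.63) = 0.08*r^3 + 1.34*r^2 - 1.8*r + 5.78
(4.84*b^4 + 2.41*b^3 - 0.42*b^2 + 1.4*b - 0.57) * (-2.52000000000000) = -12.1968*b^4 - 6.0732*b^3 + 1.0584*b^2 - 3.528*b + 1.4364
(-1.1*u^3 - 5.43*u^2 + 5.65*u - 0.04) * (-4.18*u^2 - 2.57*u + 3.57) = 4.598*u^5 + 25.5244*u^4 - 13.5889*u^3 - 33.7384*u^2 + 20.2733*u - 0.1428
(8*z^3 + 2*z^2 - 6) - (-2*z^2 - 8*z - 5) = 8*z^3 + 4*z^2 + 8*z - 1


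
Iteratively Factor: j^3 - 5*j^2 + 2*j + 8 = (j - 4)*(j^2 - j - 2) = (j - 4)*(j + 1)*(j - 2)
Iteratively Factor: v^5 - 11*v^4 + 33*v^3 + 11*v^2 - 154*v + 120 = (v - 4)*(v^4 - 7*v^3 + 5*v^2 + 31*v - 30) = (v - 4)*(v + 2)*(v^3 - 9*v^2 + 23*v - 15) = (v - 5)*(v - 4)*(v + 2)*(v^2 - 4*v + 3) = (v - 5)*(v - 4)*(v - 1)*(v + 2)*(v - 3)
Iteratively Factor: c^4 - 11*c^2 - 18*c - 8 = (c - 4)*(c^3 + 4*c^2 + 5*c + 2) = (c - 4)*(c + 1)*(c^2 + 3*c + 2) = (c - 4)*(c + 1)*(c + 2)*(c + 1)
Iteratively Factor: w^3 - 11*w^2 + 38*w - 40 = (w - 5)*(w^2 - 6*w + 8) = (w - 5)*(w - 4)*(w - 2)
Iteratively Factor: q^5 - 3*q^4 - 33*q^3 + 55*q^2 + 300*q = (q - 5)*(q^4 + 2*q^3 - 23*q^2 - 60*q) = (q - 5)*(q + 4)*(q^3 - 2*q^2 - 15*q) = q*(q - 5)*(q + 4)*(q^2 - 2*q - 15) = q*(q - 5)*(q + 3)*(q + 4)*(q - 5)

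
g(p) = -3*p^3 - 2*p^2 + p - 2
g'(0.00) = 1.00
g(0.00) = -2.00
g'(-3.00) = -68.00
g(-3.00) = 58.00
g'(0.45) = -2.62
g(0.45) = -2.23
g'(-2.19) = -33.40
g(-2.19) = 17.73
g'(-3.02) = -69.00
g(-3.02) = 59.37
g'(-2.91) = -63.57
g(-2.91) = 52.08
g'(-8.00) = -543.00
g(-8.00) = 1398.00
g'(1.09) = -14.05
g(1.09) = -7.17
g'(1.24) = -17.80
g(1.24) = -9.56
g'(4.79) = -224.66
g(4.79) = -372.80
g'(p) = -9*p^2 - 4*p + 1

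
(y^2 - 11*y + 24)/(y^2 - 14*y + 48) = (y - 3)/(y - 6)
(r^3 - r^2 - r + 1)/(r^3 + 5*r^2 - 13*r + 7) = (r + 1)/(r + 7)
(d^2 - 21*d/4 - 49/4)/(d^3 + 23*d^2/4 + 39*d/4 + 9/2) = (4*d^2 - 21*d - 49)/(4*d^3 + 23*d^2 + 39*d + 18)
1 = 1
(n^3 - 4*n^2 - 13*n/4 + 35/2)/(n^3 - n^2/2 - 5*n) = (n - 7/2)/n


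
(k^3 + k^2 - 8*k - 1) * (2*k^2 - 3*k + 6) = 2*k^5 - k^4 - 13*k^3 + 28*k^2 - 45*k - 6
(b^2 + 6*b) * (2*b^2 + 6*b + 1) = 2*b^4 + 18*b^3 + 37*b^2 + 6*b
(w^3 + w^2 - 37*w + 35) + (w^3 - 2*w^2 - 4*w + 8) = 2*w^3 - w^2 - 41*w + 43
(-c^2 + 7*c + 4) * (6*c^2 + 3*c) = -6*c^4 + 39*c^3 + 45*c^2 + 12*c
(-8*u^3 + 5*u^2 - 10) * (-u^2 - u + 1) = 8*u^5 + 3*u^4 - 13*u^3 + 15*u^2 + 10*u - 10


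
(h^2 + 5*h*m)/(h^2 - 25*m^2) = h/(h - 5*m)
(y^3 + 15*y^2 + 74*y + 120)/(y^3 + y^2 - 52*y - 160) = (y + 6)/(y - 8)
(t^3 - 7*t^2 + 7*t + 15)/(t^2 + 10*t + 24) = (t^3 - 7*t^2 + 7*t + 15)/(t^2 + 10*t + 24)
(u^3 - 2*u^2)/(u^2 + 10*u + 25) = u^2*(u - 2)/(u^2 + 10*u + 25)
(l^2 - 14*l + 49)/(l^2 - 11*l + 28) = (l - 7)/(l - 4)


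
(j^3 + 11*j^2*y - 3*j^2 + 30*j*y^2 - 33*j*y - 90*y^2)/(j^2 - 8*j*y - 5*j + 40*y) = (j^3 + 11*j^2*y - 3*j^2 + 30*j*y^2 - 33*j*y - 90*y^2)/(j^2 - 8*j*y - 5*j + 40*y)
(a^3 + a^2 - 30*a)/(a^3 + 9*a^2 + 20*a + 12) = a*(a - 5)/(a^2 + 3*a + 2)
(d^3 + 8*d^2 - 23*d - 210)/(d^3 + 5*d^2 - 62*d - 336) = (d - 5)/(d - 8)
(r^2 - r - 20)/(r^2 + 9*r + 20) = (r - 5)/(r + 5)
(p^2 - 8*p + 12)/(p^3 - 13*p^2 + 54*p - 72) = (p - 2)/(p^2 - 7*p + 12)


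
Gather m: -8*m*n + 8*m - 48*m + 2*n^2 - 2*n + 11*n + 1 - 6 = m*(-8*n - 40) + 2*n^2 + 9*n - 5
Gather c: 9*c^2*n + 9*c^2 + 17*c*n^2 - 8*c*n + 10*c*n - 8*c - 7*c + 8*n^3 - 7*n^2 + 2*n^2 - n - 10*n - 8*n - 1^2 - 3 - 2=c^2*(9*n + 9) + c*(17*n^2 + 2*n - 15) + 8*n^3 - 5*n^2 - 19*n - 6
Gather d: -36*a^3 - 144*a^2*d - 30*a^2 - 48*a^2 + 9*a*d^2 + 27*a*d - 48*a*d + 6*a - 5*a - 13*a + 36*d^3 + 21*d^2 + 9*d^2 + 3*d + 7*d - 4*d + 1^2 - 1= -36*a^3 - 78*a^2 - 12*a + 36*d^3 + d^2*(9*a + 30) + d*(-144*a^2 - 21*a + 6)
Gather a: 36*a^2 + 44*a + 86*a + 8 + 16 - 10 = 36*a^2 + 130*a + 14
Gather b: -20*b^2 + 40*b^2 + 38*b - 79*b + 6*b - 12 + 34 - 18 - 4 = 20*b^2 - 35*b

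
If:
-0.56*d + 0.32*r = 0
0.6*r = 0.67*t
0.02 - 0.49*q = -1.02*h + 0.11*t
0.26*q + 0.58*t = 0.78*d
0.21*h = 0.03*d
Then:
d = -0.09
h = -0.01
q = 0.05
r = -0.16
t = -0.14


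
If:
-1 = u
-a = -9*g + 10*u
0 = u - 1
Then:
No Solution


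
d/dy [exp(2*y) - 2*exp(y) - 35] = 2*(exp(y) - 1)*exp(y)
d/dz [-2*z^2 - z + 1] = -4*z - 1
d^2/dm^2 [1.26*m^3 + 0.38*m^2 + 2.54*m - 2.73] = 7.56*m + 0.76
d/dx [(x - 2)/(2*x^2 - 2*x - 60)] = (x^2 - x - (x - 2)*(2*x - 1) - 30)/(2*(-x^2 + x + 30)^2)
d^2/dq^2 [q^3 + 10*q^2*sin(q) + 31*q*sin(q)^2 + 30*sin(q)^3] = -10*q^2*sin(q) + 40*q*cos(q) + 62*q*cos(2*q) + 6*q - 5*sin(q)/2 + 62*sin(2*q) + 135*sin(3*q)/2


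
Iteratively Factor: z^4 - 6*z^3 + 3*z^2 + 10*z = (z - 5)*(z^3 - z^2 - 2*z) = z*(z - 5)*(z^2 - z - 2) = z*(z - 5)*(z + 1)*(z - 2)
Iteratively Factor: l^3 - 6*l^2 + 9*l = (l - 3)*(l^2 - 3*l) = l*(l - 3)*(l - 3)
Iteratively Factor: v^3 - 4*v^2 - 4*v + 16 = (v - 4)*(v^2 - 4) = (v - 4)*(v - 2)*(v + 2)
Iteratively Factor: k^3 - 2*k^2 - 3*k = (k - 3)*(k^2 + k) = k*(k - 3)*(k + 1)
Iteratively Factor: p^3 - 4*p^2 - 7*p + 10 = (p - 1)*(p^2 - 3*p - 10) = (p - 5)*(p - 1)*(p + 2)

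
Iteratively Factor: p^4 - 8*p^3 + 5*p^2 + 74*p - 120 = (p - 2)*(p^3 - 6*p^2 - 7*p + 60) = (p - 2)*(p + 3)*(p^2 - 9*p + 20) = (p - 5)*(p - 2)*(p + 3)*(p - 4)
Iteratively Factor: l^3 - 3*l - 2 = (l - 2)*(l^2 + 2*l + 1) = (l - 2)*(l + 1)*(l + 1)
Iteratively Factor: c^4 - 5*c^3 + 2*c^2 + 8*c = (c - 4)*(c^3 - c^2 - 2*c) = (c - 4)*(c - 2)*(c^2 + c) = c*(c - 4)*(c - 2)*(c + 1)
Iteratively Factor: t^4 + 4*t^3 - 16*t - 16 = (t - 2)*(t^3 + 6*t^2 + 12*t + 8) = (t - 2)*(t + 2)*(t^2 + 4*t + 4) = (t - 2)*(t + 2)^2*(t + 2)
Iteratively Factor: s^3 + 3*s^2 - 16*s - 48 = (s - 4)*(s^2 + 7*s + 12) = (s - 4)*(s + 3)*(s + 4)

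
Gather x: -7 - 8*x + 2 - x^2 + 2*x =-x^2 - 6*x - 5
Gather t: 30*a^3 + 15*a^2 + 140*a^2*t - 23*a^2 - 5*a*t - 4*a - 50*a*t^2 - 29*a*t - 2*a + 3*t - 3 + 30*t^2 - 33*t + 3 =30*a^3 - 8*a^2 - 6*a + t^2*(30 - 50*a) + t*(140*a^2 - 34*a - 30)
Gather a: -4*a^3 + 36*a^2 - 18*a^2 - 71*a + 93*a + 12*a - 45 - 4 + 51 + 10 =-4*a^3 + 18*a^2 + 34*a + 12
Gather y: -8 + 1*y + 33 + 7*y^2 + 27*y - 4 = 7*y^2 + 28*y + 21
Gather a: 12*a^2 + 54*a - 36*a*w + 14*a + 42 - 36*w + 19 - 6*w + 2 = 12*a^2 + a*(68 - 36*w) - 42*w + 63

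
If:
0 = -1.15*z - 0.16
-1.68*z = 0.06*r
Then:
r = 3.90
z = -0.14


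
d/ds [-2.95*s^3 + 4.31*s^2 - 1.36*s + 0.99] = -8.85*s^2 + 8.62*s - 1.36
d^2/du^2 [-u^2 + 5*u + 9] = -2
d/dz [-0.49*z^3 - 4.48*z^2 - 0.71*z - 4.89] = -1.47*z^2 - 8.96*z - 0.71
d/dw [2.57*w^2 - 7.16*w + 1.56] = 5.14*w - 7.16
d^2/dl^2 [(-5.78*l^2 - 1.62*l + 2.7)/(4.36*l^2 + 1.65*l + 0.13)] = (-1.13686837721616e-13*l^4 + 21.5715359999999*l^3 + 327.612144*l^2 + 122.052096*l + 12.140396)/(82.881856*l^6 + 94.09752*l^5 + 43.024044*l^4 + 10.103445*l^3 + 1.282827*l^2 + 0.083655*l + 0.002197)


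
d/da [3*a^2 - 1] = 6*a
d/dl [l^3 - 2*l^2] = l*(3*l - 4)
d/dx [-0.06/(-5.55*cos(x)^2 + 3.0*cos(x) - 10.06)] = (0.666*cos(x) - 0.18)*sin(x)/(5.55*cos(x)^2 - 3.0*cos(x) + 10.06)^2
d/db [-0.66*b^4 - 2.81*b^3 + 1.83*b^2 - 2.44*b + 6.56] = -2.64*b^3 - 8.43*b^2 + 3.66*b - 2.44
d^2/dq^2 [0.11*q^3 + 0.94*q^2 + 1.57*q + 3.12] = 0.66*q + 1.88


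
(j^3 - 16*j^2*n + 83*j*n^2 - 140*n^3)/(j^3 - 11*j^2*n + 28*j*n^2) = (j - 5*n)/j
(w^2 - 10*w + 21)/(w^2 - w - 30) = (-w^2 + 10*w - 21)/(-w^2 + w + 30)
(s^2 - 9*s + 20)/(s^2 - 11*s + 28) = (s - 5)/(s - 7)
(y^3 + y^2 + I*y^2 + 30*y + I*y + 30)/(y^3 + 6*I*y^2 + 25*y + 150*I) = (y + 1)/(y + 5*I)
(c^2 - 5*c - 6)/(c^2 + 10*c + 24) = (c^2 - 5*c - 6)/(c^2 + 10*c + 24)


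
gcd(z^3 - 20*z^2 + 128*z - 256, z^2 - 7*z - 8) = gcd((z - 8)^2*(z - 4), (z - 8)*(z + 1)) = z - 8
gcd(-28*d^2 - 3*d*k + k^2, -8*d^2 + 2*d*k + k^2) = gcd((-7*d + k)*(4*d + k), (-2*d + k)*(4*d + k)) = 4*d + k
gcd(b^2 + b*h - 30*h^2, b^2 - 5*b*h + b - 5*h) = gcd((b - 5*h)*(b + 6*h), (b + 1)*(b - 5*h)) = b - 5*h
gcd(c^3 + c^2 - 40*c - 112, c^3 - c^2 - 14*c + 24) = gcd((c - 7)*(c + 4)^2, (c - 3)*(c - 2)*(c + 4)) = c + 4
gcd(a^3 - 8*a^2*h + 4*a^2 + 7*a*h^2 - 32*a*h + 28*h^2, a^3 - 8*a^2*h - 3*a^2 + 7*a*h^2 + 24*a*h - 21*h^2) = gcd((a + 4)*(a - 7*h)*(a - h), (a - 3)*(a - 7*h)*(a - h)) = a^2 - 8*a*h + 7*h^2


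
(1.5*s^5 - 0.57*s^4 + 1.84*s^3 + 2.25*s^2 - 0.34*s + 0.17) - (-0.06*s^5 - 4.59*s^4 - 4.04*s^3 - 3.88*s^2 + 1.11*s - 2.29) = 1.56*s^5 + 4.02*s^4 + 5.88*s^3 + 6.13*s^2 - 1.45*s + 2.46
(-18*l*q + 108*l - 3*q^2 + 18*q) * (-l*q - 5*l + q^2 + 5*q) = 18*l^2*q^2 - 18*l^2*q - 540*l^2 - 15*l*q^3 + 15*l*q^2 + 450*l*q - 3*q^4 + 3*q^3 + 90*q^2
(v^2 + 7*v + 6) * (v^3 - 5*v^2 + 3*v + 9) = v^5 + 2*v^4 - 26*v^3 + 81*v + 54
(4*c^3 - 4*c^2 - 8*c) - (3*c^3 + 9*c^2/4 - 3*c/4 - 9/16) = c^3 - 25*c^2/4 - 29*c/4 + 9/16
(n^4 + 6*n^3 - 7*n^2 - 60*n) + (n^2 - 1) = n^4 + 6*n^3 - 6*n^2 - 60*n - 1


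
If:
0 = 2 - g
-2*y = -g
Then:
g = 2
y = 1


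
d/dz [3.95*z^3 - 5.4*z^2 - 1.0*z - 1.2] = 11.85*z^2 - 10.8*z - 1.0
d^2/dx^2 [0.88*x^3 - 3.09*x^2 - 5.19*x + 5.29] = 5.28*x - 6.18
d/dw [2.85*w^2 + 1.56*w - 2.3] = 5.7*w + 1.56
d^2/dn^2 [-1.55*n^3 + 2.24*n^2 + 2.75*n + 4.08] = 4.48 - 9.3*n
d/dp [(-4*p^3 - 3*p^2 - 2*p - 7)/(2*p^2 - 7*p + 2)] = (-8*p^4 + 56*p^3 + p^2 + 16*p - 53)/(4*p^4 - 28*p^3 + 57*p^2 - 28*p + 4)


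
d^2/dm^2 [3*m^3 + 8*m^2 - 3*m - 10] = 18*m + 16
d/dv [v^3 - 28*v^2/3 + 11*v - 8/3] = 3*v^2 - 56*v/3 + 11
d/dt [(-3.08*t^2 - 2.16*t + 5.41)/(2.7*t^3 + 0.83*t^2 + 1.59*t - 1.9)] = (8.316*t^4 + 11.664*t^3 - 46.9254*t^2 + 2.7234*t - 4.4979)/(7.29*t^6 + 4.482*t^5 + 9.2749*t^4 - 7.6206*t^3 - 0.6259*t^2 - 6.042*t + 3.61)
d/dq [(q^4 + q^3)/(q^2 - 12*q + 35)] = q^2*(-2*q*(q - 6)*(q + 1) + (4*q + 3)*(q^2 - 12*q + 35))/(q^2 - 12*q + 35)^2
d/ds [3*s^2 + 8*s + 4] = 6*s + 8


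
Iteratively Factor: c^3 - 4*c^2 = (c - 4)*(c^2) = c*(c - 4)*(c)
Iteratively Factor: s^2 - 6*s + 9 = (s - 3)*(s - 3)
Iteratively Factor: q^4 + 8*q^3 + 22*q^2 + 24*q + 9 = (q + 1)*(q^3 + 7*q^2 + 15*q + 9) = (q + 1)*(q + 3)*(q^2 + 4*q + 3) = (q + 1)^2*(q + 3)*(q + 3)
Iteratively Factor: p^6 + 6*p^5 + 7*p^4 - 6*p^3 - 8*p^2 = (p + 4)*(p^5 + 2*p^4 - p^3 - 2*p^2) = (p - 1)*(p + 4)*(p^4 + 3*p^3 + 2*p^2) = p*(p - 1)*(p + 4)*(p^3 + 3*p^2 + 2*p) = p^2*(p - 1)*(p + 4)*(p^2 + 3*p + 2) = p^2*(p - 1)*(p + 2)*(p + 4)*(p + 1)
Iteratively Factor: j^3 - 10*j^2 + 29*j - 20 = (j - 4)*(j^2 - 6*j + 5) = (j - 4)*(j - 1)*(j - 5)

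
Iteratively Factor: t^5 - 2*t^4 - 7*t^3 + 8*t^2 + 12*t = (t)*(t^4 - 2*t^3 - 7*t^2 + 8*t + 12) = t*(t - 2)*(t^3 - 7*t - 6) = t*(t - 2)*(t + 2)*(t^2 - 2*t - 3) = t*(t - 2)*(t + 1)*(t + 2)*(t - 3)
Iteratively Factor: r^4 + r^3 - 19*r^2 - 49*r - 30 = (r - 5)*(r^3 + 6*r^2 + 11*r + 6) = (r - 5)*(r + 2)*(r^2 + 4*r + 3) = (r - 5)*(r + 2)*(r + 3)*(r + 1)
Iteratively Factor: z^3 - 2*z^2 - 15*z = (z)*(z^2 - 2*z - 15) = z*(z - 5)*(z + 3)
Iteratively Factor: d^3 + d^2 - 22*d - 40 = (d - 5)*(d^2 + 6*d + 8) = (d - 5)*(d + 4)*(d + 2)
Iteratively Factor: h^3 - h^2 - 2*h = (h)*(h^2 - h - 2) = h*(h + 1)*(h - 2)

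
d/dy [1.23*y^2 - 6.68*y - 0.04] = 2.46*y - 6.68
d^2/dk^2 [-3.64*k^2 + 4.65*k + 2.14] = -7.28000000000000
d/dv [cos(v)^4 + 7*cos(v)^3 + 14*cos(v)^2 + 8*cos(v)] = -(-21*sin(v)^2 + 31*cos(v) + cos(3*v) + 29)*sin(v)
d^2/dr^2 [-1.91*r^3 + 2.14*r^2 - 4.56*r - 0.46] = 4.28 - 11.46*r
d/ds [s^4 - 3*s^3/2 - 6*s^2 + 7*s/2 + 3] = 4*s^3 - 9*s^2/2 - 12*s + 7/2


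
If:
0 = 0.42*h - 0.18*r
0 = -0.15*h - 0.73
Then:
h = -4.87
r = -11.36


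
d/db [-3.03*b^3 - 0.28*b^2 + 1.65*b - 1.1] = -9.09*b^2 - 0.56*b + 1.65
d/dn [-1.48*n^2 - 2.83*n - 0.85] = -2.96*n - 2.83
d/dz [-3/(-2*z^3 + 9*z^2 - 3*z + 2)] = 9*(-2*z^2 + 6*z - 1)/(2*z^3 - 9*z^2 + 3*z - 2)^2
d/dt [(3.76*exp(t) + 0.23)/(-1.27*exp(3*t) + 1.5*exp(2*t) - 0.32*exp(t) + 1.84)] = (9.5504*exp(3*t) - 4.7637*exp(2*t) - 0.69*exp(t) + 6.992)*exp(t)/(1.6129*exp(6*t) - 3.81*exp(5*t) + 3.0628*exp(4*t) - 5.6336*exp(3*t) + 5.6224*exp(2*t) - 1.1776*exp(t) + 3.3856)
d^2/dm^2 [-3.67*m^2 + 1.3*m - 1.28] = -7.34000000000000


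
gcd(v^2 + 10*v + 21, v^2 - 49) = v + 7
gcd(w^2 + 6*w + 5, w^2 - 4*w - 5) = w + 1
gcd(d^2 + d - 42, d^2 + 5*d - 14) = d + 7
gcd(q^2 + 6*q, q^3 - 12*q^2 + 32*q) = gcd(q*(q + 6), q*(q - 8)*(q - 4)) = q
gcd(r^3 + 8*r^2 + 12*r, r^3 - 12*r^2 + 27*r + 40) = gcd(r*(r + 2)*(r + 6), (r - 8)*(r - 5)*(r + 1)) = 1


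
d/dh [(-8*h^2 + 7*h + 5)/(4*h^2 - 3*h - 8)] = (-4*h^2 + 88*h - 41)/(16*h^4 - 24*h^3 - 55*h^2 + 48*h + 64)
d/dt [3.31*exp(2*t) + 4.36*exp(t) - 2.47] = (6.62*exp(t) + 4.36)*exp(t)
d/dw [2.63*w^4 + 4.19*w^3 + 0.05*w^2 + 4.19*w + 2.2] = 10.52*w^3 + 12.57*w^2 + 0.1*w + 4.19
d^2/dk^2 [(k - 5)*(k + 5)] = 2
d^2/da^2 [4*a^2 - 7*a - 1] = 8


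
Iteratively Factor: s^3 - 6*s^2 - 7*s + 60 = (s - 5)*(s^2 - s - 12) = (s - 5)*(s - 4)*(s + 3)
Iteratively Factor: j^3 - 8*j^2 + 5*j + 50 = (j - 5)*(j^2 - 3*j - 10) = (j - 5)*(j + 2)*(j - 5)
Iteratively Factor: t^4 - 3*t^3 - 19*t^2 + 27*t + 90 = (t - 5)*(t^3 + 2*t^2 - 9*t - 18) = (t - 5)*(t + 3)*(t^2 - t - 6) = (t - 5)*(t + 2)*(t + 3)*(t - 3)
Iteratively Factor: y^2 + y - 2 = (y - 1)*(y + 2)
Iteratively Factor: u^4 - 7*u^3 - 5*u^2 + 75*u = (u)*(u^3 - 7*u^2 - 5*u + 75) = u*(u - 5)*(u^2 - 2*u - 15) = u*(u - 5)*(u + 3)*(u - 5)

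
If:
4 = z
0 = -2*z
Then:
No Solution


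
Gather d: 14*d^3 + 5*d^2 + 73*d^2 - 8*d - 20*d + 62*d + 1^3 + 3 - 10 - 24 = 14*d^3 + 78*d^2 + 34*d - 30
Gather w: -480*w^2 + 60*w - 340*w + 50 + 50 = -480*w^2 - 280*w + 100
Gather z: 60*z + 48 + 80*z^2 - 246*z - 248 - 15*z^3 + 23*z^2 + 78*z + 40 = -15*z^3 + 103*z^2 - 108*z - 160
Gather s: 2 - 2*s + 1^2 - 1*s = 3 - 3*s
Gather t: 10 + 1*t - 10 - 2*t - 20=-t - 20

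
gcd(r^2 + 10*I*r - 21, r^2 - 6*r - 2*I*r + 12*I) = 1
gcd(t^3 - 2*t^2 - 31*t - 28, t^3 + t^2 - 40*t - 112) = t^2 - 3*t - 28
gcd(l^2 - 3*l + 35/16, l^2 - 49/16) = l - 7/4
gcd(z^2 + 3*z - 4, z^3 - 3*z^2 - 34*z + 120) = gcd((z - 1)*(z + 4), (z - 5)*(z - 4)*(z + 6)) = 1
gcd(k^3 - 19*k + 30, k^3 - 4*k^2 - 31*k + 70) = k^2 + 3*k - 10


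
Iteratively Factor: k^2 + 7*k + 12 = (k + 4)*(k + 3)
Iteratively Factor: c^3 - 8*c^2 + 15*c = (c)*(c^2 - 8*c + 15) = c*(c - 3)*(c - 5)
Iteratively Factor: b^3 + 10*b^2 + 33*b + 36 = (b + 3)*(b^2 + 7*b + 12) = (b + 3)^2*(b + 4)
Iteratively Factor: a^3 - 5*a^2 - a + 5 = (a - 5)*(a^2 - 1) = (a - 5)*(a - 1)*(a + 1)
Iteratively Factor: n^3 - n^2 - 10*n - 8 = (n - 4)*(n^2 + 3*n + 2) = (n - 4)*(n + 2)*(n + 1)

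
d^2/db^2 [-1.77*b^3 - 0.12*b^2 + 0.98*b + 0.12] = -10.62*b - 0.24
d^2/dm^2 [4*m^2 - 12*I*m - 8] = 8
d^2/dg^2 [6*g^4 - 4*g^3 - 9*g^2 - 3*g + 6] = 72*g^2 - 24*g - 18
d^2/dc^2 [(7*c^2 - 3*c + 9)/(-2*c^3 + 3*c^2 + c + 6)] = 2*(-28*c^6 + 36*c^5 - 312*c^4 - 102*c^3 + 405*c^2 - 567*c - 117)/(8*c^9 - 36*c^8 + 42*c^7 - 63*c^6 + 195*c^5 - 99*c^4 + 107*c^3 - 342*c^2 - 108*c - 216)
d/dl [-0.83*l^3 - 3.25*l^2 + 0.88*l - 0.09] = -2.49*l^2 - 6.5*l + 0.88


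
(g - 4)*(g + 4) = g^2 - 16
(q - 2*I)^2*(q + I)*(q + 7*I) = q^4 + 4*I*q^3 + 21*q^2 - 4*I*q + 28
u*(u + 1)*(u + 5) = u^3 + 6*u^2 + 5*u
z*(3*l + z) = 3*l*z + z^2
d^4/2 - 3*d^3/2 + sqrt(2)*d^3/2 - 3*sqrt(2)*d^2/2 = d^2*(d/2 + sqrt(2)/2)*(d - 3)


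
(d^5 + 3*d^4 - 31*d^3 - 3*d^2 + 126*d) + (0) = d^5 + 3*d^4 - 31*d^3 - 3*d^2 + 126*d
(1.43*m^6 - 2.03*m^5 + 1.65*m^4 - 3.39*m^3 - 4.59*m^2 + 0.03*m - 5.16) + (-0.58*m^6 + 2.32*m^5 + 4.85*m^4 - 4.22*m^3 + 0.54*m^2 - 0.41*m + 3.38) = 0.85*m^6 + 0.29*m^5 + 6.5*m^4 - 7.61*m^3 - 4.05*m^2 - 0.38*m - 1.78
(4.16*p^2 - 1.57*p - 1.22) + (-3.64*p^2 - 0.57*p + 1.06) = 0.52*p^2 - 2.14*p - 0.16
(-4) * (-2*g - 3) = 8*g + 12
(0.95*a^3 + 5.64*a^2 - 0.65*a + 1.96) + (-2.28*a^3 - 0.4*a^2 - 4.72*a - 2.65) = -1.33*a^3 + 5.24*a^2 - 5.37*a - 0.69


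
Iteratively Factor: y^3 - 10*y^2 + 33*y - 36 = (y - 3)*(y^2 - 7*y + 12) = (y - 4)*(y - 3)*(y - 3)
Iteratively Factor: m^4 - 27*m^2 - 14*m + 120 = (m - 2)*(m^3 + 2*m^2 - 23*m - 60) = (m - 5)*(m - 2)*(m^2 + 7*m + 12) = (m - 5)*(m - 2)*(m + 4)*(m + 3)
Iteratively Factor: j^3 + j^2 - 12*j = (j + 4)*(j^2 - 3*j) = (j - 3)*(j + 4)*(j)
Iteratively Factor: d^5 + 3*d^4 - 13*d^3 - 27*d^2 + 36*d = (d - 1)*(d^4 + 4*d^3 - 9*d^2 - 36*d) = (d - 3)*(d - 1)*(d^3 + 7*d^2 + 12*d) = d*(d - 3)*(d - 1)*(d^2 + 7*d + 12) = d*(d - 3)*(d - 1)*(d + 3)*(d + 4)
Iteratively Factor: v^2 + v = (v + 1)*(v)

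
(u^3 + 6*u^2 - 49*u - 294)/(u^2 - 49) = u + 6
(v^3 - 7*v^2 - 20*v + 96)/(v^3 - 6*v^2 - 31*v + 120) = (v + 4)/(v + 5)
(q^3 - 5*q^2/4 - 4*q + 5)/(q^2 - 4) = q - 5/4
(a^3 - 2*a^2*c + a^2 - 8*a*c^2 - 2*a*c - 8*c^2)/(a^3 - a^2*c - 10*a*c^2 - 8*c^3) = (a + 1)/(a + c)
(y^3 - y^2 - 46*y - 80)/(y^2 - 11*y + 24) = (y^2 + 7*y + 10)/(y - 3)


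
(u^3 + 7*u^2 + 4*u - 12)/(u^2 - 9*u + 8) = (u^2 + 8*u + 12)/(u - 8)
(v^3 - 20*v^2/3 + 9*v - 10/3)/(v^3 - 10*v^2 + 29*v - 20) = (v - 2/3)/(v - 4)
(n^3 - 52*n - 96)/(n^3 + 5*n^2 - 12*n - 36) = (n - 8)/(n - 3)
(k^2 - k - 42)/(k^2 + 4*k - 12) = (k - 7)/(k - 2)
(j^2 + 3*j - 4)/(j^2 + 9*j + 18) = (j^2 + 3*j - 4)/(j^2 + 9*j + 18)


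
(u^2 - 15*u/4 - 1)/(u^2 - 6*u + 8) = (u + 1/4)/(u - 2)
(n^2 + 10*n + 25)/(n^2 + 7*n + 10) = (n + 5)/(n + 2)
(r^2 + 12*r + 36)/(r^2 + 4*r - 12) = (r + 6)/(r - 2)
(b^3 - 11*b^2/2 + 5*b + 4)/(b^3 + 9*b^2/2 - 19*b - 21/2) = (b^2 - 6*b + 8)/(b^2 + 4*b - 21)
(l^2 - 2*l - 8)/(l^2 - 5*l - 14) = (l - 4)/(l - 7)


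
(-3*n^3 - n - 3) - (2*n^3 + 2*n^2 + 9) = -5*n^3 - 2*n^2 - n - 12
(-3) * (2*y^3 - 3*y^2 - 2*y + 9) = -6*y^3 + 9*y^2 + 6*y - 27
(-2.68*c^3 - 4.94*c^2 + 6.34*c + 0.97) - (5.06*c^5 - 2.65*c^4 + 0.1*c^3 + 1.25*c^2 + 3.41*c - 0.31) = -5.06*c^5 + 2.65*c^4 - 2.78*c^3 - 6.19*c^2 + 2.93*c + 1.28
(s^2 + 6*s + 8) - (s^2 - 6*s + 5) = 12*s + 3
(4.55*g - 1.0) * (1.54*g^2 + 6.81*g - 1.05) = 7.007*g^3 + 29.4455*g^2 - 11.5875*g + 1.05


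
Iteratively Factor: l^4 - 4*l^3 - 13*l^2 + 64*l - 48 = (l - 4)*(l^3 - 13*l + 12) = (l - 4)*(l - 3)*(l^2 + 3*l - 4) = (l - 4)*(l - 3)*(l - 1)*(l + 4)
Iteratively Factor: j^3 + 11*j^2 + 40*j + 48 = (j + 3)*(j^2 + 8*j + 16) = (j + 3)*(j + 4)*(j + 4)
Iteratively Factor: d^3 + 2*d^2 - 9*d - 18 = (d + 2)*(d^2 - 9) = (d - 3)*(d + 2)*(d + 3)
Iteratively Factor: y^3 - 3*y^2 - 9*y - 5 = (y + 1)*(y^2 - 4*y - 5) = (y - 5)*(y + 1)*(y + 1)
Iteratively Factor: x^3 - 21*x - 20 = (x + 1)*(x^2 - x - 20) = (x - 5)*(x + 1)*(x + 4)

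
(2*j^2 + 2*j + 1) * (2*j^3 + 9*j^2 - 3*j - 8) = 4*j^5 + 22*j^4 + 14*j^3 - 13*j^2 - 19*j - 8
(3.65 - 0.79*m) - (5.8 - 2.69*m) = 1.9*m - 2.15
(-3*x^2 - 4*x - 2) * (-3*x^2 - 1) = 9*x^4 + 12*x^3 + 9*x^2 + 4*x + 2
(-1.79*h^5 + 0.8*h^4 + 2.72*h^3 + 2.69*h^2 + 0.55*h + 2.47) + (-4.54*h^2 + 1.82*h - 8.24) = -1.79*h^5 + 0.8*h^4 + 2.72*h^3 - 1.85*h^2 + 2.37*h - 5.77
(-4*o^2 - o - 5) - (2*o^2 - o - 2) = -6*o^2 - 3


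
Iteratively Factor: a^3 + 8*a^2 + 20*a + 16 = (a + 2)*(a^2 + 6*a + 8) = (a + 2)*(a + 4)*(a + 2)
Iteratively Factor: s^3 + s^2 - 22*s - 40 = (s + 4)*(s^2 - 3*s - 10) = (s + 2)*(s + 4)*(s - 5)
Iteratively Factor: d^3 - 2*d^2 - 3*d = (d - 3)*(d^2 + d) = (d - 3)*(d + 1)*(d)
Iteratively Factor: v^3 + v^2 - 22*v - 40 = (v - 5)*(v^2 + 6*v + 8) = (v - 5)*(v + 4)*(v + 2)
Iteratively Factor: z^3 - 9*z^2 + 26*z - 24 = (z - 2)*(z^2 - 7*z + 12) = (z - 4)*(z - 2)*(z - 3)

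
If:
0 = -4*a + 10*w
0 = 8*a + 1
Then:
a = -1/8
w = -1/20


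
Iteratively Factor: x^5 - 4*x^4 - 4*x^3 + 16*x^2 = (x - 4)*(x^4 - 4*x^2) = (x - 4)*(x - 2)*(x^3 + 2*x^2) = (x - 4)*(x - 2)*(x + 2)*(x^2) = x*(x - 4)*(x - 2)*(x + 2)*(x)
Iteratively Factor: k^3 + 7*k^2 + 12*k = (k)*(k^2 + 7*k + 12) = k*(k + 4)*(k + 3)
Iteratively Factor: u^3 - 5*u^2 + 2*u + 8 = (u - 4)*(u^2 - u - 2) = (u - 4)*(u - 2)*(u + 1)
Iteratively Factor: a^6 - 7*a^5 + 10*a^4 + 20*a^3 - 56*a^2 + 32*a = (a - 4)*(a^5 - 3*a^4 - 2*a^3 + 12*a^2 - 8*a) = (a - 4)*(a - 2)*(a^4 - a^3 - 4*a^2 + 4*a) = a*(a - 4)*(a - 2)*(a^3 - a^2 - 4*a + 4) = a*(a - 4)*(a - 2)*(a + 2)*(a^2 - 3*a + 2) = a*(a - 4)*(a - 2)*(a - 1)*(a + 2)*(a - 2)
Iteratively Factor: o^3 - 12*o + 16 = (o - 2)*(o^2 + 2*o - 8) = (o - 2)^2*(o + 4)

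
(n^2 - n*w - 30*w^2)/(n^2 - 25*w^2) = (-n + 6*w)/(-n + 5*w)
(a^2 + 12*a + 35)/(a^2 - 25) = (a + 7)/(a - 5)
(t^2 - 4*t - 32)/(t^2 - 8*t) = (t + 4)/t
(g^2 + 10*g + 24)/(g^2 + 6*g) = (g + 4)/g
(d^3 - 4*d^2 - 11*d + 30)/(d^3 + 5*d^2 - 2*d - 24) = (d - 5)/(d + 4)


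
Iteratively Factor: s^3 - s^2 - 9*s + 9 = (s - 3)*(s^2 + 2*s - 3) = (s - 3)*(s + 3)*(s - 1)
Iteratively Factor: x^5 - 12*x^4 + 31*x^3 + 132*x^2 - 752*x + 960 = (x - 3)*(x^4 - 9*x^3 + 4*x^2 + 144*x - 320) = (x - 3)*(x + 4)*(x^3 - 13*x^2 + 56*x - 80) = (x - 5)*(x - 3)*(x + 4)*(x^2 - 8*x + 16) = (x - 5)*(x - 4)*(x - 3)*(x + 4)*(x - 4)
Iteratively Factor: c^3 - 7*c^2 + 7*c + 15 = (c - 3)*(c^2 - 4*c - 5) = (c - 3)*(c + 1)*(c - 5)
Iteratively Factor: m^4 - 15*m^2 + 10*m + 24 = (m + 4)*(m^3 - 4*m^2 + m + 6) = (m - 2)*(m + 4)*(m^2 - 2*m - 3) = (m - 3)*(m - 2)*(m + 4)*(m + 1)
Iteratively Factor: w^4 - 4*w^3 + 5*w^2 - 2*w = (w - 1)*(w^3 - 3*w^2 + 2*w) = w*(w - 1)*(w^2 - 3*w + 2) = w*(w - 2)*(w - 1)*(w - 1)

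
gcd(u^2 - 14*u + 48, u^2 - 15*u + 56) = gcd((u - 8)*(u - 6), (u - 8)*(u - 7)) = u - 8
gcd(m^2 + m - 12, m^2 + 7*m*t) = 1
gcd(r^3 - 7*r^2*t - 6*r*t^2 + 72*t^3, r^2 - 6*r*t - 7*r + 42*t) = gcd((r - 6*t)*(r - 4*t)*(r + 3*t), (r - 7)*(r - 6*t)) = r - 6*t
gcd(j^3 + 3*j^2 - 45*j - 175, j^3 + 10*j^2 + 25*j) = j^2 + 10*j + 25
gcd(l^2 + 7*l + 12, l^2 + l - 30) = 1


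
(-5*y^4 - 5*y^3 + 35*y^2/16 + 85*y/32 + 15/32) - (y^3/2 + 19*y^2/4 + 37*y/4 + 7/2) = -5*y^4 - 11*y^3/2 - 41*y^2/16 - 211*y/32 - 97/32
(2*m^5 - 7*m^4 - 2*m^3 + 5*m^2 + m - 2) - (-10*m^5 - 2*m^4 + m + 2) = 12*m^5 - 5*m^4 - 2*m^3 + 5*m^2 - 4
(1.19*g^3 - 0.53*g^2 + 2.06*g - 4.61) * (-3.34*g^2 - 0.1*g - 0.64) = -3.9746*g^5 + 1.6512*g^4 - 7.589*g^3 + 15.5306*g^2 - 0.8574*g + 2.9504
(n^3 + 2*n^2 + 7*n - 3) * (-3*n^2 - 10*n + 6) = -3*n^5 - 16*n^4 - 35*n^3 - 49*n^2 + 72*n - 18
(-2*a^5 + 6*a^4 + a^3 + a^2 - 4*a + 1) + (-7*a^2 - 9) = -2*a^5 + 6*a^4 + a^3 - 6*a^2 - 4*a - 8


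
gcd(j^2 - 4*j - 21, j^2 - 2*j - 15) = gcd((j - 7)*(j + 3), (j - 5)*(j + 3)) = j + 3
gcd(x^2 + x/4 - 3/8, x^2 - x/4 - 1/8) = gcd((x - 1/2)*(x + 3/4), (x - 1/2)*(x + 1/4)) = x - 1/2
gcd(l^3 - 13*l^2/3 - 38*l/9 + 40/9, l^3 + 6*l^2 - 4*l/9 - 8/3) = l - 2/3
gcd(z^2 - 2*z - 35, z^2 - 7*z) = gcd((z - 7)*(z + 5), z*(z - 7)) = z - 7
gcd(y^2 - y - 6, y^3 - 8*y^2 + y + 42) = y^2 - y - 6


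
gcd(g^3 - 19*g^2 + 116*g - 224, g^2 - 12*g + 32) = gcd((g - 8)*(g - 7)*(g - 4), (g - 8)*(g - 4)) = g^2 - 12*g + 32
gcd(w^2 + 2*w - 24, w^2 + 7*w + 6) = w + 6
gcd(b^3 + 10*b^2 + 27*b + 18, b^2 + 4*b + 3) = b^2 + 4*b + 3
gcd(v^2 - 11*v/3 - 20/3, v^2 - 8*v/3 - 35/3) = v - 5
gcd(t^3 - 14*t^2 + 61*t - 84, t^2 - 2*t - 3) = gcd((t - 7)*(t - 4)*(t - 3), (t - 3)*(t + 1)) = t - 3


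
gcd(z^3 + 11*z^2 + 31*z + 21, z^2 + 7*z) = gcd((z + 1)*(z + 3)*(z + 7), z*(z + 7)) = z + 7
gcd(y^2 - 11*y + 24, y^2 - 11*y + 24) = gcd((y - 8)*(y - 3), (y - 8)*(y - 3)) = y^2 - 11*y + 24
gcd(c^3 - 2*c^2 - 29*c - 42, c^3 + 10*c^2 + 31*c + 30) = c^2 + 5*c + 6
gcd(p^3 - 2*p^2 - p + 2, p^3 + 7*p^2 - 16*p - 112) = 1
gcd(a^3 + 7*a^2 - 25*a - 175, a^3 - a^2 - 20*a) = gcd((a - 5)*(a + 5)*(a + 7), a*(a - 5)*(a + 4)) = a - 5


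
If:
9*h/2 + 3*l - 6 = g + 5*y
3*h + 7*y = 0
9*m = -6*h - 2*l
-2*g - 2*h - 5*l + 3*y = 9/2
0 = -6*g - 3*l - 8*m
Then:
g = 73743/15428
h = 4533/1102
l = -1467/266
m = -5850/3857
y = -13599/7714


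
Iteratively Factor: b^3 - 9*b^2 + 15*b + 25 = (b + 1)*(b^2 - 10*b + 25) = (b - 5)*(b + 1)*(b - 5)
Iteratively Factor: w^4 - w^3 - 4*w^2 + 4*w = (w + 2)*(w^3 - 3*w^2 + 2*w) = (w - 2)*(w + 2)*(w^2 - w) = w*(w - 2)*(w + 2)*(w - 1)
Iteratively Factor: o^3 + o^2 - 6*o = (o)*(o^2 + o - 6) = o*(o + 3)*(o - 2)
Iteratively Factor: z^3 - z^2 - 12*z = (z + 3)*(z^2 - 4*z) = z*(z + 3)*(z - 4)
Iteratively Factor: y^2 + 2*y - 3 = (y + 3)*(y - 1)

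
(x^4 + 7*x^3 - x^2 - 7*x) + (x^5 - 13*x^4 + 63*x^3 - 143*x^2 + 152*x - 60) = x^5 - 12*x^4 + 70*x^3 - 144*x^2 + 145*x - 60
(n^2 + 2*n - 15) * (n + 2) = n^3 + 4*n^2 - 11*n - 30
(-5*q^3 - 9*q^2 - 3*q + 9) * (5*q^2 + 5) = -25*q^5 - 45*q^4 - 40*q^3 - 15*q + 45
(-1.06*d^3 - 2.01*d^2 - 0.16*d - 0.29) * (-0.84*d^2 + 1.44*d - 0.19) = 0.8904*d^5 + 0.162*d^4 - 2.5586*d^3 + 0.3951*d^2 - 0.3872*d + 0.0551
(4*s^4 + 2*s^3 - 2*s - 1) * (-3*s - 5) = -12*s^5 - 26*s^4 - 10*s^3 + 6*s^2 + 13*s + 5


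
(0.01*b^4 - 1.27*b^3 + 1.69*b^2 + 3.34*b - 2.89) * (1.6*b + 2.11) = 0.016*b^5 - 2.0109*b^4 + 0.0243000000000002*b^3 + 8.9099*b^2 + 2.4234*b - 6.0979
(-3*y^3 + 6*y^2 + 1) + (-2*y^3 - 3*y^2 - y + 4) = -5*y^3 + 3*y^2 - y + 5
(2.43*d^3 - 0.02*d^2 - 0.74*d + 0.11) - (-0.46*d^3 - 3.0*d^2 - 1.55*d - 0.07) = 2.89*d^3 + 2.98*d^2 + 0.81*d + 0.18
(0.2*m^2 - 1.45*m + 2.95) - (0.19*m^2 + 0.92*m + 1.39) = 0.01*m^2 - 2.37*m + 1.56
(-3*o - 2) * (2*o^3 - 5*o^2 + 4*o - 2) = -6*o^4 + 11*o^3 - 2*o^2 - 2*o + 4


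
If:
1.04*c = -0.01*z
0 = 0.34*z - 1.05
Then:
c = -0.03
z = 3.09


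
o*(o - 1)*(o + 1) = o^3 - o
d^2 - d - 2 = (d - 2)*(d + 1)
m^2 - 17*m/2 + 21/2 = (m - 7)*(m - 3/2)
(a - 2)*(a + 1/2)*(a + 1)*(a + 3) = a^4 + 5*a^3/2 - 4*a^2 - 17*a/2 - 3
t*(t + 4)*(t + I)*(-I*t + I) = -I*t^4 + t^3 - 3*I*t^3 + 3*t^2 + 4*I*t^2 - 4*t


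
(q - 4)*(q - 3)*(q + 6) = q^3 - q^2 - 30*q + 72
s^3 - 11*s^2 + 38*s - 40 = (s - 5)*(s - 4)*(s - 2)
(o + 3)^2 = o^2 + 6*o + 9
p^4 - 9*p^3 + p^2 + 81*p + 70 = (p - 7)*(p - 5)*(p + 1)*(p + 2)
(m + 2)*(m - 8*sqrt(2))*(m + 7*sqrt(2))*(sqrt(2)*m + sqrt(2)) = sqrt(2)*m^4 - 2*m^3 + 3*sqrt(2)*m^3 - 110*sqrt(2)*m^2 - 6*m^2 - 336*sqrt(2)*m - 4*m - 224*sqrt(2)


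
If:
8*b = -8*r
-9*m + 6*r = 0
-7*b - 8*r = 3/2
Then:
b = 3/2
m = -1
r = -3/2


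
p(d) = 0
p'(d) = 0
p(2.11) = 0.00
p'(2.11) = 0.00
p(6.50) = 0.00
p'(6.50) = 0.00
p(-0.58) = 0.00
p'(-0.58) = 0.00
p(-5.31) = 0.00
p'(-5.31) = 0.00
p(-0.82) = 0.00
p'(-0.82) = 0.00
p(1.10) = 0.00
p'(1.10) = 0.00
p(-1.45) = 0.00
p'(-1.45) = 0.00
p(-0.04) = 0.00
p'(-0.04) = 0.00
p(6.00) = 0.00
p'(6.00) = 0.00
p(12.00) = 0.00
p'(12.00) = 0.00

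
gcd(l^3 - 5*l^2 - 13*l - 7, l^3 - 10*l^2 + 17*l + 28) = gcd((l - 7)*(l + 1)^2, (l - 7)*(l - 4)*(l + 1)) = l^2 - 6*l - 7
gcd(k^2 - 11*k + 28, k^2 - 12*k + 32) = k - 4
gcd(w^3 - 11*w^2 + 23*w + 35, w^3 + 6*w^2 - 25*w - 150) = w - 5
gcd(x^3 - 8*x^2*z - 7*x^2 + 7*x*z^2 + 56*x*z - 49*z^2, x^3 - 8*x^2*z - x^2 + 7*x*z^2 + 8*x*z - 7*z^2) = x^2 - 8*x*z + 7*z^2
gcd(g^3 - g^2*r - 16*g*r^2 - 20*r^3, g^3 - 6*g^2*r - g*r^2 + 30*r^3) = -g^2 + 3*g*r + 10*r^2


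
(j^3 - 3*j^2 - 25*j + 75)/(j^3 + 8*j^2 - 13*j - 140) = (j^2 - 8*j + 15)/(j^2 + 3*j - 28)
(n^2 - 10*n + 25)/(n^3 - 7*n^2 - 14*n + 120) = (n - 5)/(n^2 - 2*n - 24)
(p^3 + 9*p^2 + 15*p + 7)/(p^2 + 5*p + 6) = (p^3 + 9*p^2 + 15*p + 7)/(p^2 + 5*p + 6)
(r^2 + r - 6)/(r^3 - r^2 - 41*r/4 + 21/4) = 4*(r - 2)/(4*r^2 - 16*r + 7)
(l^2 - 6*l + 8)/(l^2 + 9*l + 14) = (l^2 - 6*l + 8)/(l^2 + 9*l + 14)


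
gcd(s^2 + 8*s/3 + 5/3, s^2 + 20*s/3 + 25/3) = s + 5/3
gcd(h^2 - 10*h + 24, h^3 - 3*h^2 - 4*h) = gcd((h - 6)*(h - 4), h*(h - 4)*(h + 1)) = h - 4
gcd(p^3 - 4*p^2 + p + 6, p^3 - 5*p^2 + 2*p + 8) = p^2 - p - 2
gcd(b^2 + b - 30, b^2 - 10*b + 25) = b - 5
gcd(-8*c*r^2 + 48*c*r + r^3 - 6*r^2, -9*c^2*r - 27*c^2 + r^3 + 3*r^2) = 1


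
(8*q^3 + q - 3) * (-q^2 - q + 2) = -8*q^5 - 8*q^4 + 15*q^3 + 2*q^2 + 5*q - 6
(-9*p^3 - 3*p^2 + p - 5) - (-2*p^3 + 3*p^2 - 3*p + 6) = -7*p^3 - 6*p^2 + 4*p - 11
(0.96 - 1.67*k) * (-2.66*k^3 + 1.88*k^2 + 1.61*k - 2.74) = 4.4422*k^4 - 5.6932*k^3 - 0.8839*k^2 + 6.1214*k - 2.6304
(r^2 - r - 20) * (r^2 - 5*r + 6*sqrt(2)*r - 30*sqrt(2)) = r^4 - 6*r^3 + 6*sqrt(2)*r^3 - 36*sqrt(2)*r^2 - 15*r^2 - 90*sqrt(2)*r + 100*r + 600*sqrt(2)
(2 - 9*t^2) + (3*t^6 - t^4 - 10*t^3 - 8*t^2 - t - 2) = 3*t^6 - t^4 - 10*t^3 - 17*t^2 - t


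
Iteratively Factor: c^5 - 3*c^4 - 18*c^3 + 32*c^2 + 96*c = (c - 4)*(c^4 + c^3 - 14*c^2 - 24*c) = c*(c - 4)*(c^3 + c^2 - 14*c - 24) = c*(c - 4)*(c + 3)*(c^2 - 2*c - 8) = c*(c - 4)^2*(c + 3)*(c + 2)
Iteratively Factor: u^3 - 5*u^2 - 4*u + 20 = (u - 2)*(u^2 - 3*u - 10) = (u - 2)*(u + 2)*(u - 5)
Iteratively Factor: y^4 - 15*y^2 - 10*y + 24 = (y - 4)*(y^3 + 4*y^2 + y - 6) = (y - 4)*(y + 3)*(y^2 + y - 2) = (y - 4)*(y + 2)*(y + 3)*(y - 1)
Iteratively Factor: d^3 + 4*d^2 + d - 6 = (d - 1)*(d^2 + 5*d + 6) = (d - 1)*(d + 3)*(d + 2)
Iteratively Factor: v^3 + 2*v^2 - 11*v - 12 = (v - 3)*(v^2 + 5*v + 4) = (v - 3)*(v + 4)*(v + 1)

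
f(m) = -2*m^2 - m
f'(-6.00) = 23.00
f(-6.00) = -66.00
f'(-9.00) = 35.00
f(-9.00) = -153.00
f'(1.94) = -8.76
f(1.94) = -9.47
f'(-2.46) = 8.84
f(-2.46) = -9.64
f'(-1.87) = 6.48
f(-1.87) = -5.12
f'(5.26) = -22.04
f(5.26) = -60.60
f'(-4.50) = 17.00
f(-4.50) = -36.00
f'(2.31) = -10.24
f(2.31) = -12.98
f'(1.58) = -7.32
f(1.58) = -6.57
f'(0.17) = -1.68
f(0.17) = -0.23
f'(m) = -4*m - 1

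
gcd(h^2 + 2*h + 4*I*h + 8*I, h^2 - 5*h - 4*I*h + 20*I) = 1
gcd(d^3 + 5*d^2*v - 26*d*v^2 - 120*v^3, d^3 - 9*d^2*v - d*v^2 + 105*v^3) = -d + 5*v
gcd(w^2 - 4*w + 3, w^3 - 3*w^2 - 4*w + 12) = w - 3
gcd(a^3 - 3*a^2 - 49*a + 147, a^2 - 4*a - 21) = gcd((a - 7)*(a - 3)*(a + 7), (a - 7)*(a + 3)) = a - 7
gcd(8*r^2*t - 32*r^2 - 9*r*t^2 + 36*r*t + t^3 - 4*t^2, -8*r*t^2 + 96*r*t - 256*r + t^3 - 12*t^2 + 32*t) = 8*r*t - 32*r - t^2 + 4*t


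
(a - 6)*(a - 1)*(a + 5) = a^3 - 2*a^2 - 29*a + 30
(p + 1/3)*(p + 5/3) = p^2 + 2*p + 5/9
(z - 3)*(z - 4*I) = z^2 - 3*z - 4*I*z + 12*I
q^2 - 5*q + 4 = (q - 4)*(q - 1)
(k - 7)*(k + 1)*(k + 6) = k^3 - 43*k - 42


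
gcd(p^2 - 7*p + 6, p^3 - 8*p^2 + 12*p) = p - 6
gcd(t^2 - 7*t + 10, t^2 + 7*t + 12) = 1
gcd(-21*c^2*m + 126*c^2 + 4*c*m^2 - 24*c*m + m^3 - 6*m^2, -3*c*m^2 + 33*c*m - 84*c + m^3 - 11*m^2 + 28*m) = 3*c - m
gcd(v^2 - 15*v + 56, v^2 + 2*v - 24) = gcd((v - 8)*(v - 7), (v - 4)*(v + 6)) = 1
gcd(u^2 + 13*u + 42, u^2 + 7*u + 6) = u + 6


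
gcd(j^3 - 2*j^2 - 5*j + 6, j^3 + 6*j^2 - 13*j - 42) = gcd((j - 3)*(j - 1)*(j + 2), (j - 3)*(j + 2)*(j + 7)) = j^2 - j - 6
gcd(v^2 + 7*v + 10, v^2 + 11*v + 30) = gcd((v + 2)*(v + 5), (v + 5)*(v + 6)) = v + 5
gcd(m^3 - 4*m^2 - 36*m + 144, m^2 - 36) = m^2 - 36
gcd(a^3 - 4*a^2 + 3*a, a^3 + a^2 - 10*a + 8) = a - 1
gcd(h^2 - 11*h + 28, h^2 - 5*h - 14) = h - 7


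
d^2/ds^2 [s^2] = 2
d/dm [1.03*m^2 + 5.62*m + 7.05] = 2.06*m + 5.62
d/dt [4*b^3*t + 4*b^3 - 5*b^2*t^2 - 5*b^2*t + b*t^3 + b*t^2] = b*(4*b^2 - 10*b*t - 5*b + 3*t^2 + 2*t)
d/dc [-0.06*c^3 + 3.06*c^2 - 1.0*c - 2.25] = -0.18*c^2 + 6.12*c - 1.0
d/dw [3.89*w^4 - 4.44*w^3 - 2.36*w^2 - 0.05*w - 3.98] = 15.56*w^3 - 13.32*w^2 - 4.72*w - 0.05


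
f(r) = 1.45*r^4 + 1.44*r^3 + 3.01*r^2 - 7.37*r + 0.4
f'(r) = 5.8*r^3 + 4.32*r^2 + 6.02*r - 7.37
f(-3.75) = 281.17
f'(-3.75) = -275.05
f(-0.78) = 7.83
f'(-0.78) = -12.19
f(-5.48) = 1201.85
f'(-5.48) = -865.11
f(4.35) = 663.02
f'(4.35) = 577.98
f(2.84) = 131.06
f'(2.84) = 177.43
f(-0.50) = 4.75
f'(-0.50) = -10.02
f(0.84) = -2.09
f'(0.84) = 4.17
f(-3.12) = 146.36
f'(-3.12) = -160.25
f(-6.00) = 1721.14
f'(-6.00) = -1140.77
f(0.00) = 0.40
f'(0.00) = -7.37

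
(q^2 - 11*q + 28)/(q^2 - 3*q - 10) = (-q^2 + 11*q - 28)/(-q^2 + 3*q + 10)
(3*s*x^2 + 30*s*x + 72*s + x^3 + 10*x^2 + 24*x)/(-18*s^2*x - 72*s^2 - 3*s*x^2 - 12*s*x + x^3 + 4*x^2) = (x + 6)/(-6*s + x)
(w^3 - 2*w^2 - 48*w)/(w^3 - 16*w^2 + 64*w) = (w + 6)/(w - 8)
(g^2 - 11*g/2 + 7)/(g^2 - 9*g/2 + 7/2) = (g - 2)/(g - 1)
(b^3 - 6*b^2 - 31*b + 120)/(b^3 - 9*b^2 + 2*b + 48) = (b + 5)/(b + 2)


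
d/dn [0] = 0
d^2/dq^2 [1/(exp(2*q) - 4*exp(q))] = 4*((1 - exp(q))*(exp(q) - 4) + 2*(exp(q) - 2)^2)*exp(-q)/(exp(q) - 4)^3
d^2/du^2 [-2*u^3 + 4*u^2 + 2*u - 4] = 8 - 12*u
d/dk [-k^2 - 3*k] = -2*k - 3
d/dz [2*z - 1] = 2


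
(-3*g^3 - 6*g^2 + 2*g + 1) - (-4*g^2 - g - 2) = -3*g^3 - 2*g^2 + 3*g + 3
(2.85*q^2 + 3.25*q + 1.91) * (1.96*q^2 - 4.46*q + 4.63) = 5.586*q^4 - 6.341*q^3 + 2.4441*q^2 + 6.5289*q + 8.8433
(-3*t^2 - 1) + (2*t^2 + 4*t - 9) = -t^2 + 4*t - 10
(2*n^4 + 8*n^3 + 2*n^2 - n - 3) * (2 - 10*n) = -20*n^5 - 76*n^4 - 4*n^3 + 14*n^2 + 28*n - 6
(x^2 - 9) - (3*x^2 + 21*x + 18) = -2*x^2 - 21*x - 27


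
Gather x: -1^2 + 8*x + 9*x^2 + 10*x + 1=9*x^2 + 18*x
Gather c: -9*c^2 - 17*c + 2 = -9*c^2 - 17*c + 2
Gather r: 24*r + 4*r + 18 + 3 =28*r + 21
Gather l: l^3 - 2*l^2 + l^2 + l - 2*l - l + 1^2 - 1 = l^3 - l^2 - 2*l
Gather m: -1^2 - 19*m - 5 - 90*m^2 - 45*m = -90*m^2 - 64*m - 6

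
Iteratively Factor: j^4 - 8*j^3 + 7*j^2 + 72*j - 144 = (j - 4)*(j^3 - 4*j^2 - 9*j + 36) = (j - 4)*(j + 3)*(j^2 - 7*j + 12) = (j - 4)^2*(j + 3)*(j - 3)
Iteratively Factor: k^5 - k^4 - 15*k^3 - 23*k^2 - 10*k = (k + 2)*(k^4 - 3*k^3 - 9*k^2 - 5*k) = k*(k + 2)*(k^3 - 3*k^2 - 9*k - 5) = k*(k + 1)*(k + 2)*(k^2 - 4*k - 5) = k*(k - 5)*(k + 1)*(k + 2)*(k + 1)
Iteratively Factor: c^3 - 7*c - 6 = (c + 2)*(c^2 - 2*c - 3) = (c - 3)*(c + 2)*(c + 1)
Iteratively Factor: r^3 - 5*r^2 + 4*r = (r)*(r^2 - 5*r + 4) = r*(r - 1)*(r - 4)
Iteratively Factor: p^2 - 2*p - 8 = (p - 4)*(p + 2)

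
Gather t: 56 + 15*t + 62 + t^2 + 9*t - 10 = t^2 + 24*t + 108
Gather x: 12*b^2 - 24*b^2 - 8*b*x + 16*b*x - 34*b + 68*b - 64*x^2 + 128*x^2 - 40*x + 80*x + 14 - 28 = -12*b^2 + 34*b + 64*x^2 + x*(8*b + 40) - 14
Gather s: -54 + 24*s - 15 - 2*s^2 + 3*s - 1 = -2*s^2 + 27*s - 70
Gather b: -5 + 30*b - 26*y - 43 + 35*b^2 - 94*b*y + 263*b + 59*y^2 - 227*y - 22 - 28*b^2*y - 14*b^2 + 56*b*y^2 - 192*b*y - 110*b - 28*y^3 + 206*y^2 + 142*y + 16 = b^2*(21 - 28*y) + b*(56*y^2 - 286*y + 183) - 28*y^3 + 265*y^2 - 111*y - 54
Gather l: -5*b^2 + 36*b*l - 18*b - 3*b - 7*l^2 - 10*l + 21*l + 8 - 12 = -5*b^2 - 21*b - 7*l^2 + l*(36*b + 11) - 4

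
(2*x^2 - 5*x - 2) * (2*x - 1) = 4*x^3 - 12*x^2 + x + 2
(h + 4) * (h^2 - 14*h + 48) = h^3 - 10*h^2 - 8*h + 192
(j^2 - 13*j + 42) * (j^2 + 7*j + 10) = j^4 - 6*j^3 - 39*j^2 + 164*j + 420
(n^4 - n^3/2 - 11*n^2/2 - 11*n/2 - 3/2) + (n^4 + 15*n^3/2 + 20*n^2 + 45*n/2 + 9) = 2*n^4 + 7*n^3 + 29*n^2/2 + 17*n + 15/2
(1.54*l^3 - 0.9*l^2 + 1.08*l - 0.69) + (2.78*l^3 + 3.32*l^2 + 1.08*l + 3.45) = 4.32*l^3 + 2.42*l^2 + 2.16*l + 2.76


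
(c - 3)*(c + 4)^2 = c^3 + 5*c^2 - 8*c - 48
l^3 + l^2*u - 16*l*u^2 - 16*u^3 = (l - 4*u)*(l + u)*(l + 4*u)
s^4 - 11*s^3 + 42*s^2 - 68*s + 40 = (s - 5)*(s - 2)^3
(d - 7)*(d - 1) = d^2 - 8*d + 7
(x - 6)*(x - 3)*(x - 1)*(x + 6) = x^4 - 4*x^3 - 33*x^2 + 144*x - 108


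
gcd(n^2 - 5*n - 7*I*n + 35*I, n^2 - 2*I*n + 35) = n - 7*I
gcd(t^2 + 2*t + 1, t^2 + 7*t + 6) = t + 1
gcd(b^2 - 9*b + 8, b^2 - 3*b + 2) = b - 1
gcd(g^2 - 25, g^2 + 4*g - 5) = g + 5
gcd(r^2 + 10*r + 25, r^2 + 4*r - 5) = r + 5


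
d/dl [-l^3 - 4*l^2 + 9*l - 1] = -3*l^2 - 8*l + 9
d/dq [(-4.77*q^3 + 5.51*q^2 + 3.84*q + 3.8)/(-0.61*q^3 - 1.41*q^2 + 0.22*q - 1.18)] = (10.0868*q^4 + 2.586*q^3 + 30.4664*q^2 - 2.2876*q - 5.3672)/(0.3721*q^6 + 1.7202*q^5 + 1.7197*q^4 + 0.8192*q^3 + 3.376*q^2 - 0.5192*q + 1.3924)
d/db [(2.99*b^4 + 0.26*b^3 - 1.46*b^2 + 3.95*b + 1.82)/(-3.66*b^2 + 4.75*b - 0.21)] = (-21.8868*b^5 + 41.6559*b^4 - 0.041599999999999*b^3 + 7.3582*b^2 + 13.9356*b - 9.4745)/(13.3956*b^4 - 34.77*b^3 + 24.0997*b^2 - 1.995*b + 0.0441)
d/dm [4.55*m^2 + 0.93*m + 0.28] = 9.1*m + 0.93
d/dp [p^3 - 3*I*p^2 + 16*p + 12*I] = 3*p^2 - 6*I*p + 16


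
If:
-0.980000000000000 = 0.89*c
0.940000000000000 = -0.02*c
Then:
No Solution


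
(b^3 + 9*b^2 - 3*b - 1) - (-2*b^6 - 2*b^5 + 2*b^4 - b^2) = 2*b^6 + 2*b^5 - 2*b^4 + b^3 + 10*b^2 - 3*b - 1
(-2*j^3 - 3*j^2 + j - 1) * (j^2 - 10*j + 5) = -2*j^5 + 17*j^4 + 21*j^3 - 26*j^2 + 15*j - 5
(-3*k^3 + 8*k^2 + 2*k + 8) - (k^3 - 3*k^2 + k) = -4*k^3 + 11*k^2 + k + 8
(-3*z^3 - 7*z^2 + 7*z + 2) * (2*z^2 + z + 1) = -6*z^5 - 17*z^4 + 4*z^3 + 4*z^2 + 9*z + 2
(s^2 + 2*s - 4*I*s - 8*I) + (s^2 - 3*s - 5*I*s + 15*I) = 2*s^2 - s - 9*I*s + 7*I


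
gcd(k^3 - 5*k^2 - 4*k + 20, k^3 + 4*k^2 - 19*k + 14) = k - 2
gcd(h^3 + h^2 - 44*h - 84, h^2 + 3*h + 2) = h + 2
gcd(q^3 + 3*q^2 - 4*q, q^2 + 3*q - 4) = q^2 + 3*q - 4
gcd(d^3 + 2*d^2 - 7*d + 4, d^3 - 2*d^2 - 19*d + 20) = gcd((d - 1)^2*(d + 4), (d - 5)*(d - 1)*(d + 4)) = d^2 + 3*d - 4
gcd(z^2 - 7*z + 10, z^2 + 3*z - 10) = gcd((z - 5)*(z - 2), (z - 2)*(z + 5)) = z - 2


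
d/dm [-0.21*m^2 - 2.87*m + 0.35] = -0.42*m - 2.87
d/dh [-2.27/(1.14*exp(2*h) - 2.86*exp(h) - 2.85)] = (5.1756*exp(h) - 6.4922)*exp(h)/(-1.14*exp(2*h) + 2.86*exp(h) + 2.85)^2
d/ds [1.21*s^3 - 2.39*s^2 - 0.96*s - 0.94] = 3.63*s^2 - 4.78*s - 0.96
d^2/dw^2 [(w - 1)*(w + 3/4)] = 2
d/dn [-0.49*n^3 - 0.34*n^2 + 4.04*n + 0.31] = -1.47*n^2 - 0.68*n + 4.04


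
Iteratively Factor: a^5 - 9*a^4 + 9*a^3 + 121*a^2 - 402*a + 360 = (a - 3)*(a^4 - 6*a^3 - 9*a^2 + 94*a - 120) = (a - 3)*(a - 2)*(a^3 - 4*a^2 - 17*a + 60) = (a - 3)^2*(a - 2)*(a^2 - a - 20) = (a - 3)^2*(a - 2)*(a + 4)*(a - 5)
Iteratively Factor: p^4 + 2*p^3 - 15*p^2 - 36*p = (p + 3)*(p^3 - p^2 - 12*p) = (p - 4)*(p + 3)*(p^2 + 3*p) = p*(p - 4)*(p + 3)*(p + 3)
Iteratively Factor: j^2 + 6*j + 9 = (j + 3)*(j + 3)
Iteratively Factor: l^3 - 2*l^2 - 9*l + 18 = (l + 3)*(l^2 - 5*l + 6) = (l - 2)*(l + 3)*(l - 3)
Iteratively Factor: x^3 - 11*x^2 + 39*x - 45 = (x - 5)*(x^2 - 6*x + 9) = (x - 5)*(x - 3)*(x - 3)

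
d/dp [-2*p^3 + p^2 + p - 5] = -6*p^2 + 2*p + 1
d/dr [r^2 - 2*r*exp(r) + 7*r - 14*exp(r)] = -2*r*exp(r) + 2*r - 16*exp(r) + 7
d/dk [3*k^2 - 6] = 6*k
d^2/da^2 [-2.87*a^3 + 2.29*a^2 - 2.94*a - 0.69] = 4.58 - 17.22*a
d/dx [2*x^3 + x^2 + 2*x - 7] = 6*x^2 + 2*x + 2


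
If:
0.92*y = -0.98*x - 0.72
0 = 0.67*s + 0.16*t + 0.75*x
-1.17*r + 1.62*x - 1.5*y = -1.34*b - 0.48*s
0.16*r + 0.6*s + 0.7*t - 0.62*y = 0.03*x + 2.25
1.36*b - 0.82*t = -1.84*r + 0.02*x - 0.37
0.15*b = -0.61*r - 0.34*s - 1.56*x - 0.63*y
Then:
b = 0.02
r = 1.07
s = -0.85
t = 2.87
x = 0.14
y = -0.93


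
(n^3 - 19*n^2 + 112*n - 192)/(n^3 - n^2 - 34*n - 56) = (-n^3 + 19*n^2 - 112*n + 192)/(-n^3 + n^2 + 34*n + 56)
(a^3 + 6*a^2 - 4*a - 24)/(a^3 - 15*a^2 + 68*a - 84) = (a^2 + 8*a + 12)/(a^2 - 13*a + 42)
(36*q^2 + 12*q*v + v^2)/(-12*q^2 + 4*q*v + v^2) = (-6*q - v)/(2*q - v)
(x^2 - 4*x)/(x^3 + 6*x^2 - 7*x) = (x - 4)/(x^2 + 6*x - 7)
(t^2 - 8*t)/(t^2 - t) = (t - 8)/(t - 1)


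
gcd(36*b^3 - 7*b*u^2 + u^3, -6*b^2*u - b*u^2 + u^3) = -6*b^2 - b*u + u^2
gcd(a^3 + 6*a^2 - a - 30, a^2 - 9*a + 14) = a - 2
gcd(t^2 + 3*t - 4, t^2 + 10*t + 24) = t + 4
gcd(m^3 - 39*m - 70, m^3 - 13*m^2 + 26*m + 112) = m^2 - 5*m - 14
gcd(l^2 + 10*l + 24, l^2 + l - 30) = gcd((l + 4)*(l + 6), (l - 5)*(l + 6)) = l + 6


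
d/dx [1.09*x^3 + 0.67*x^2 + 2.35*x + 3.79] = 3.27*x^2 + 1.34*x + 2.35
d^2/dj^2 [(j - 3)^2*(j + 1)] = 6*j - 10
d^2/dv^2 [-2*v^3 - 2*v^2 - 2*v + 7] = -12*v - 4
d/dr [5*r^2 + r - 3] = 10*r + 1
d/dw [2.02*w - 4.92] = 2.02000000000000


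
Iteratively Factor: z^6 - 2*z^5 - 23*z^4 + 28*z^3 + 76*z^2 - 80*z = (z - 1)*(z^5 - z^4 - 24*z^3 + 4*z^2 + 80*z) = (z - 1)*(z + 4)*(z^4 - 5*z^3 - 4*z^2 + 20*z) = (z - 1)*(z + 2)*(z + 4)*(z^3 - 7*z^2 + 10*z) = z*(z - 1)*(z + 2)*(z + 4)*(z^2 - 7*z + 10) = z*(z - 2)*(z - 1)*(z + 2)*(z + 4)*(z - 5)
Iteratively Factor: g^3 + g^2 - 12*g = (g + 4)*(g^2 - 3*g) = g*(g + 4)*(g - 3)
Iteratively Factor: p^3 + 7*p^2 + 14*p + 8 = (p + 2)*(p^2 + 5*p + 4) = (p + 1)*(p + 2)*(p + 4)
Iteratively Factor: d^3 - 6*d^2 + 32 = (d - 4)*(d^2 - 2*d - 8) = (d - 4)*(d + 2)*(d - 4)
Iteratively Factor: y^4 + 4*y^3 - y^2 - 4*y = (y + 1)*(y^3 + 3*y^2 - 4*y) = y*(y + 1)*(y^2 + 3*y - 4) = y*(y + 1)*(y + 4)*(y - 1)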